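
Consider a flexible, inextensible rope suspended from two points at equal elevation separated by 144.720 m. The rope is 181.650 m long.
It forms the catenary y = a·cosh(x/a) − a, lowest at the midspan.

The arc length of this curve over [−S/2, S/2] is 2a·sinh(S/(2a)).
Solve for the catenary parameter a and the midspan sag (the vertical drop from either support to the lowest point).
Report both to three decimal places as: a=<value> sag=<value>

a=60.597 sag=48.587

seed: a₀ = √(S³/(24(L−S))) = √(144.720³/(24·36.930)) = 58.478679
iter 1: u=1.237374  f(a)=+2.932e+00  f'(a)=-1.467e+00  a ← 58.478679 − (+2.932e+00/-1.467e+00) = 60.477236
iter 2: u=1.196483  f(a)=+1.570e-01  f'(a)=-1.314e+00  a ← 60.477236 − (+1.570e-01/-1.314e+00) = 60.596750
iter 3: u=1.194123  f(a)=+5.067e-04  f'(a)=-1.305e+00  a ← 60.596750 − (+5.067e-04/-1.305e+00) = 60.597139
iter 4: u=1.194116  f(a)=+5.314e-09  f'(a)=-1.305e+00  a ← 60.597139 − (+5.314e-09/-1.305e+00) = 60.597139
iter 5: u=1.194116  f(a)=+0.000e+00  f'(a)=-1.305e+00  a ← 60.597139 − (+0.000e+00/-1.305e+00) = 60.597139
converged: |Δa| < 1e-12 after 5 iterations
sag = a·(cosh(S/(2a)) − 1) = 60.597139·(cosh(1.194116) − 1) = 48.587081
T_max/T_min = cosh(S/(2a)) = 1.801805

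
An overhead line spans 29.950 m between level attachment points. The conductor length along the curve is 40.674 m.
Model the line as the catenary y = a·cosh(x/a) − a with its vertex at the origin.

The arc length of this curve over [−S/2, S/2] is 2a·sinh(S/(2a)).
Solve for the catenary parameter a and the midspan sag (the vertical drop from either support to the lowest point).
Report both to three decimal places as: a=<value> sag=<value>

seed: a₀ = √(S³/(24(L−S))) = √(29.950³/(24·10.724)) = 10.216714
iter 1: u=1.465736  f(a)=+1.213e+00  f'(a)=-2.586e+00  a ← 10.216714 − (+1.213e+00/-2.586e+00) = 10.685594
iter 2: u=1.401420  f(a)=+8.848e-02  f'(a)=-2.221e+00  a ← 10.685594 − (+8.848e-02/-2.221e+00) = 10.725422
iter 3: u=1.396215  f(a)=+5.530e-04  f'(a)=-2.194e+00  a ← 10.725422 − (+5.530e-04/-2.194e+00) = 10.725674
iter 4: u=1.396183  f(a)=+2.189e-08  f'(a)=-2.194e+00  a ← 10.725674 − (+2.189e-08/-2.194e+00) = 10.725674
iter 5: u=1.396183  f(a)=+7.105e-15  f'(a)=-2.194e+00  a ← 10.725674 − (+7.105e-15/-2.194e+00) = 10.725674
converged: |Δa| < 1e-12 after 5 iterations
sag = a·(cosh(S/(2a)) − 1) = 10.725674·(cosh(1.396183) − 1) = 12.266360
T_max/T_min = cosh(S/(2a)) = 2.143645

a=10.726 sag=12.266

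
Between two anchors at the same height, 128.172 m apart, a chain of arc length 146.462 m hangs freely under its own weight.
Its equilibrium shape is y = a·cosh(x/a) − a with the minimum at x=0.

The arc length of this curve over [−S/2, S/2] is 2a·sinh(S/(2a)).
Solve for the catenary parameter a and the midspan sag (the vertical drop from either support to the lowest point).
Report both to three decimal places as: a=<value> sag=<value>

seed: a₀ = √(S³/(24(L−S))) = √(128.172³/(24·18.290)) = 69.259168
iter 1: u=0.925307  f(a)=+7.991e-01  f'(a)=-5.748e-01  a ← 69.259168 − (+7.991e-01/-5.748e-01) = 70.649495
iter 2: u=0.907098  f(a)=+2.470e-02  f'(a)=-5.398e-01  a ← 70.649495 − (+2.470e-02/-5.398e-01) = 70.695252
iter 3: u=0.906511  f(a)=+2.526e-05  f'(a)=-5.387e-01  a ← 70.695252 − (+2.526e-05/-5.387e-01) = 70.695299
iter 4: u=0.906510  f(a)=+2.646e-11  f'(a)=-5.386e-01  a ← 70.695299 − (+2.646e-11/-5.386e-01) = 70.695299
converged: |Δa| < 1e-12 after 4 iterations
sag = a·(cosh(S/(2a)) − 1) = 70.695299·(cosh(0.906510) − 1) = 31.091757
T_max/T_min = cosh(S/(2a)) = 1.439799

a=70.695 sag=31.092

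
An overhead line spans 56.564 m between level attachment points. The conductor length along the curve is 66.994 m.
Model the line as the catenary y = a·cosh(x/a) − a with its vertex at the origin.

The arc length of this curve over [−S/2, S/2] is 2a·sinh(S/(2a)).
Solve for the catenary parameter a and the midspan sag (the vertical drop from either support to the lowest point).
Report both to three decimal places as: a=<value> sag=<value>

a=27.602 sag=15.802

seed: a₀ = √(S³/(24(L−S))) = √(56.564³/(24·10.430)) = 26.888241
iter 1: u=1.051835  f(a)=+5.924e-01  f'(a)=-8.651e-01  a ← 26.888241 − (+5.924e-01/-8.651e-01) = 27.573019
iter 2: u=1.025713  f(a)=+2.339e-02  f'(a)=-7.980e-01  a ← 27.573019 − (+2.339e-02/-7.980e-01) = 27.602324
iter 3: u=1.024624  f(a)=+3.976e-05  f'(a)=-7.953e-01  a ← 27.602324 − (+3.976e-05/-7.953e-01) = 27.602374
iter 4: u=1.024622  f(a)=+1.153e-10  f'(a)=-7.953e-01  a ← 27.602374 − (+1.153e-10/-7.953e-01) = 27.602374
iter 5: u=1.024622  f(a)=+1.421e-14  f'(a)=-7.953e-01  a ← 27.602374 − (+1.421e-14/-7.953e-01) = 27.602374
converged: |Δa| < 1e-12 after 5 iterations
sag = a·(cosh(S/(2a)) − 1) = 27.602374·(cosh(1.024622) − 1) = 15.802005
T_max/T_min = cosh(S/(2a)) = 1.572487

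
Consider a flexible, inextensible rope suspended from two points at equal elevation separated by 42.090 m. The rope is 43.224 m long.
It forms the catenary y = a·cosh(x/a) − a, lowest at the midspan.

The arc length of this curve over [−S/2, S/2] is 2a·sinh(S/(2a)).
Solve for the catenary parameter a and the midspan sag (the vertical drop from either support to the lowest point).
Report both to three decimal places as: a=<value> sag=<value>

seed: a₀ = √(S³/(24(L−S))) = √(42.090³/(24·1.134)) = 52.342714
iter 1: u=0.402062  f(a)=+9.201e-03  f'(a)=-4.403e-02  a ← 52.342714 − (+9.201e-03/-4.403e-02) = 52.551668
iter 2: u=0.400463  f(a)=+5.539e-05  f'(a)=-4.351e-02  a ← 52.551668 − (+5.539e-05/-4.351e-02) = 52.552941
iter 3: u=0.400453  f(a)=+2.034e-09  f'(a)=-4.350e-02  a ← 52.552941 − (+2.034e-09/-4.350e-02) = 52.552941
iter 4: u=0.400453  f(a)=+0.000e+00  f'(a)=-4.350e-02  a ← 52.552941 − (+0.000e+00/-4.350e-02) = 52.552941
converged: |Δa| < 1e-12 after 4 iterations
sag = a·(cosh(S/(2a)) − 1) = 52.552941·(cosh(0.400453) − 1) = 4.270383
T_max/T_min = cosh(S/(2a)) = 1.081259

a=52.553 sag=4.270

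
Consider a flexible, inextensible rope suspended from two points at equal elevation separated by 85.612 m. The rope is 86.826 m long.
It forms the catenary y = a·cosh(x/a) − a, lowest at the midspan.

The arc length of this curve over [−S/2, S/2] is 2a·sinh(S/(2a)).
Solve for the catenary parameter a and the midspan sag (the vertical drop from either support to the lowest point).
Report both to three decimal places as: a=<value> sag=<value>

a=147.064 sag=6.274

seed: a₀ = √(S³/(24(L−S))) = √(85.612³/(24·1.214)) = 146.753004
iter 1: u=0.291687  f(a)=+5.175e-03  f'(a)=-1.669e-02  a ← 146.753004 − (+5.175e-03/-1.669e-02) = 147.063140
iter 2: u=0.291072  f(a)=+1.645e-05  f'(a)=-1.658e-02  a ← 147.063140 − (+1.645e-05/-1.658e-02) = 147.064132
iter 3: u=0.291070  f(a)=+1.674e-10  f'(a)=-1.658e-02  a ← 147.064132 − (+1.674e-10/-1.658e-02) = 147.064132
iter 4: u=0.291070  f(a)=+1.421e-14  f'(a)=-1.658e-02  a ← 147.064132 − (+1.421e-14/-1.658e-02) = 147.064132
converged: |Δa| < 1e-12 after 4 iterations
sag = a·(cosh(S/(2a)) − 1) = 147.064132·(cosh(0.291070) − 1) = 6.273885
T_max/T_min = cosh(S/(2a)) = 1.042661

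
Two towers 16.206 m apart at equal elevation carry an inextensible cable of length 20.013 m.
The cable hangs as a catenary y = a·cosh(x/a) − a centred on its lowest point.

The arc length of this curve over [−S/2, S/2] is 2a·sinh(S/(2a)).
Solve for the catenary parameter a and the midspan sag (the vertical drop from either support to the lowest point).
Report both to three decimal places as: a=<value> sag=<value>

a=7.054 sag=5.189

seed: a₀ = √(S³/(24(L−S))) = √(16.206³/(24·3.807)) = 6.825221
iter 1: u=1.187214  f(a)=+2.775e-01  f'(a)=-1.281e+00  a ← 6.825221 − (+2.775e-01/-1.281e+00) = 7.041842
iter 2: u=1.150693  f(a)=+1.376e-02  f'(a)=-1.157e+00  a ← 7.041842 − (+1.376e-02/-1.157e+00) = 7.053735
iter 3: u=1.148753  f(a)=+3.773e-05  f'(a)=-1.150e+00  a ← 7.053735 − (+3.773e-05/-1.150e+00) = 7.053768
iter 4: u=1.148748  f(a)=+2.854e-10  f'(a)=-1.150e+00  a ← 7.053768 − (+2.854e-10/-1.150e+00) = 7.053768
iter 5: u=1.148748  f(a)=+7.105e-15  f'(a)=-1.150e+00  a ← 7.053768 − (+7.105e-15/-1.150e+00) = 7.053768
converged: |Δa| < 1e-12 after 5 iterations
sag = a·(cosh(S/(2a)) − 1) = 7.053768·(cosh(1.148748) − 1) = 5.189013
T_max/T_min = cosh(S/(2a)) = 1.735637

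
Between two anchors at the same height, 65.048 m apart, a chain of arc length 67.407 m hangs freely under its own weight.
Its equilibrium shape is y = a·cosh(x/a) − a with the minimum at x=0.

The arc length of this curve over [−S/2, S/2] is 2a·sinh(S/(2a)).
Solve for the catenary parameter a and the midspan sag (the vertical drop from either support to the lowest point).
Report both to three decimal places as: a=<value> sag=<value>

seed: a₀ = √(S³/(24(L−S))) = √(65.048³/(24·2.359)) = 69.723845
iter 1: u=0.466469  f(a)=+2.580e-02  f'(a)=-6.915e-02  a ← 69.723845 − (+2.580e-02/-6.915e-02) = 70.096921
iter 2: u=0.463986  f(a)=+2.085e-04  f'(a)=-6.804e-02  a ← 70.096921 − (+2.085e-04/-6.804e-02) = 70.099986
iter 3: u=0.463966  f(a)=+1.387e-08  f'(a)=-6.803e-02  a ← 70.099986 − (+1.387e-08/-6.803e-02) = 70.099986
iter 4: u=0.463966  f(a)=+0.000e+00  f'(a)=-6.803e-02  a ← 70.099986 − (+0.000e+00/-6.803e-02) = 70.099986
converged: |Δa| < 1e-12 after 4 iterations
sag = a·(cosh(S/(2a)) − 1) = 70.099986·(cosh(0.463966) − 1) = 7.681335
T_max/T_min = cosh(S/(2a)) = 1.109577

a=70.100 sag=7.681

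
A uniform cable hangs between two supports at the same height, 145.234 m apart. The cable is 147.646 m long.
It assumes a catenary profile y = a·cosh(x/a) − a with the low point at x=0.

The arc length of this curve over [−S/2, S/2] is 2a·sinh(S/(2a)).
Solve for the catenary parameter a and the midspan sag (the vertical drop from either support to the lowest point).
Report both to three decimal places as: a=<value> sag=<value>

seed: a₀ = √(S³/(24(L−S))) = √(145.234³/(24·2.412)) = 230.042551
iter 1: u=0.315668  f(a)=+1.205e-02  f'(a)=-2.118e-02  a ← 230.042551 − (+1.205e-02/-2.118e-02) = 230.611296
iter 2: u=0.314889  f(a)=+4.482e-05  f'(a)=-2.102e-02  a ← 230.611296 − (+4.482e-05/-2.102e-02) = 230.613428
iter 3: u=0.314886  f(a)=+6.256e-10  f'(a)=-2.102e-02  a ← 230.613428 − (+6.256e-10/-2.102e-02) = 230.613428
iter 4: u=0.314886  f(a)=-2.842e-14  f'(a)=-2.102e-02  a ← 230.613428 − (-2.842e-14/-2.102e-02) = 230.613428
converged: |Δa| < 1e-12 after 4 iterations
sag = a·(cosh(S/(2a)) − 1) = 230.613428·(cosh(0.314886) − 1) = 11.527829
T_max/T_min = cosh(S/(2a)) = 1.049988

a=230.613 sag=11.528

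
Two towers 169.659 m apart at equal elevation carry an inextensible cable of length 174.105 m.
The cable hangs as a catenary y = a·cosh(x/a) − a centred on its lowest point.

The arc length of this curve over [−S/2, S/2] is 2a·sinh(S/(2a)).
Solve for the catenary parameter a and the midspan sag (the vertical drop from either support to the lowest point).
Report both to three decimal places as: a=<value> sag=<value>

a=214.768 sag=16.972

seed: a₀ = √(S³/(24(L−S))) = √(169.659³/(24·4.446)) = 213.931632
iter 1: u=0.396526  f(a)=+3.508e-02  f'(a)=-4.222e-02  a ← 213.931632 − (+3.508e-02/-4.222e-02) = 214.762576
iter 2: u=0.394992  f(a)=+2.055e-04  f'(a)=-4.173e-02  a ← 214.762576 − (+2.055e-04/-4.173e-02) = 214.767500
iter 3: u=0.394983  f(a)=+7.139e-09  f'(a)=-4.173e-02  a ← 214.767500 − (+7.139e-09/-4.173e-02) = 214.767500
iter 4: u=0.394983  f(a)=+0.000e+00  f'(a)=-4.173e-02  a ← 214.767500 − (+0.000e+00/-4.173e-02) = 214.767500
converged: |Δa| < 1e-12 after 4 iterations
sag = a·(cosh(S/(2a)) − 1) = 214.767500·(cosh(0.394983) − 1) = 16.972045
T_max/T_min = cosh(S/(2a)) = 1.079025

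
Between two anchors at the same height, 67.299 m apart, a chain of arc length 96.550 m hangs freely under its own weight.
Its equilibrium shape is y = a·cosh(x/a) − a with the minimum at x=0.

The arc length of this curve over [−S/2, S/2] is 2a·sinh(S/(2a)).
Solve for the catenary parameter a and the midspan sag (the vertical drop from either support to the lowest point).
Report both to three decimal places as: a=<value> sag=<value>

seed: a₀ = √(S³/(24(L−S))) = √(67.299³/(24·29.251)) = 20.837084
iter 1: u=1.614885  f(a)=+4.060e+00  f'(a)=-3.611e+00  a ← 20.837084 − (+4.060e+00/-3.611e+00) = 21.961240
iter 2: u=1.532222  f(a)=+3.517e-01  f'(a)=-3.010e+00  a ← 21.961240 − (+3.517e-01/-3.010e+00) = 22.078061
iter 3: u=1.524115  f(a)=+3.192e-03  f'(a)=-2.956e+00  a ← 22.078061 − (+3.192e-03/-2.956e+00) = 22.079140
iter 4: u=1.524040  f(a)=+2.683e-07  f'(a)=-2.956e+00  a ← 22.079140 − (+2.683e-07/-2.956e+00) = 22.079141
iter 5: u=1.524040  f(a)=+2.842e-14  f'(a)=-2.956e+00  a ← 22.079141 − (+2.842e-14/-2.956e+00) = 22.079141
converged: |Δa| < 1e-12 after 5 iterations
sag = a·(cosh(S/(2a)) − 1) = 22.079141·(cosh(1.524040) − 1) = 31.005359
T_max/T_min = cosh(S/(2a)) = 2.404283

a=22.079 sag=31.005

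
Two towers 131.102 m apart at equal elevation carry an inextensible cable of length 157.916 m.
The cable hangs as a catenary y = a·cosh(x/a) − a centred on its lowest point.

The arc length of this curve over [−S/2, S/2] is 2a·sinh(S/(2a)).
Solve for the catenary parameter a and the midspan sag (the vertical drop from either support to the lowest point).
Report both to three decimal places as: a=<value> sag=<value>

a=60.909 sag=38.812

seed: a₀ = √(S³/(24(L−S))) = √(131.102³/(24·26.814)) = 59.173540
iter 1: u=1.107776  f(a)=+1.694e+00  f'(a)=-1.022e+00  a ← 59.173540 − (+1.694e+00/-1.022e+00) = 60.830445
iter 2: u=1.077602  f(a)=+7.376e-02  f'(a)=-9.352e-01  a ← 60.830445 − (+7.376e-02/-9.352e-01) = 60.909320
iter 3: u=1.076206  f(a)=+1.539e-04  f'(a)=-9.313e-01  a ← 60.909320 − (+1.539e-04/-9.313e-01) = 60.909485
iter 4: u=1.076203  f(a)=+6.735e-10  f'(a)=-9.313e-01  a ← 60.909485 − (+6.735e-10/-9.313e-01) = 60.909485
iter 5: u=1.076203  f(a)=-2.842e-14  f'(a)=-9.313e-01  a ← 60.909485 − (-2.842e-14/-9.313e-01) = 60.909485
converged: |Δa| < 1e-12 after 5 iterations
sag = a·(cosh(S/(2a)) − 1) = 60.909485·(cosh(1.076203) − 1) = 38.811782
T_max/T_min = cosh(S/(2a)) = 1.637204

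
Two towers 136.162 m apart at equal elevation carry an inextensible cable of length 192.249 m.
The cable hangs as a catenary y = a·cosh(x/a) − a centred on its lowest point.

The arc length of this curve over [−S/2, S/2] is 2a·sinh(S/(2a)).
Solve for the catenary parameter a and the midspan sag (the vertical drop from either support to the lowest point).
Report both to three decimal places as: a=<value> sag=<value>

a=45.763 sag=60.699

seed: a₀ = √(S³/(24(L−S))) = √(136.162³/(24·56.087)) = 43.305909
iter 1: u=1.572095  f(a)=+7.353e+00  f'(a)=-3.290e+00  a ← 43.305909 − (+7.353e+00/-3.290e+00) = 45.541144
iter 2: u=1.494934  f(a)=+6.077e-01  f'(a)=-2.766e+00  a ← 45.541144 − (+6.077e-01/-2.766e+00) = 45.760794
iter 3: u=1.487758  f(a)=+4.976e-03  f'(a)=-2.721e+00  a ← 45.760794 − (+4.976e-03/-2.721e+00) = 45.762623
iter 4: u=1.487699  f(a)=+3.397e-07  f'(a)=-2.721e+00  a ← 45.762623 − (+3.397e-07/-2.721e+00) = 45.762623
iter 5: u=1.487699  f(a)=+8.527e-14  f'(a)=-2.721e+00  a ← 45.762623 − (+8.527e-14/-2.721e+00) = 45.762623
converged: |Δa| < 1e-12 after 5 iterations
sag = a·(cosh(S/(2a)) − 1) = 45.762623·(cosh(1.487699) − 1) = 60.699282
T_max/T_min = cosh(S/(2a)) = 2.326394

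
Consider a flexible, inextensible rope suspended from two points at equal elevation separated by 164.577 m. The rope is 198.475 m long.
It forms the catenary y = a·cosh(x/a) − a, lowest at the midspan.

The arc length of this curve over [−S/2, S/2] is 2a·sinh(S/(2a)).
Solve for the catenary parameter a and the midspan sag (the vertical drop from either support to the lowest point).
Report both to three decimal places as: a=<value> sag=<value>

a=76.208 sag=48.915

seed: a₀ = √(S³/(24(L−S))) = √(164.577³/(24·33.898)) = 74.022041
iter 1: u=1.111676  f(a)=+2.157e+00  f'(a)=-1.034e+00  a ← 74.022041 − (+2.157e+00/-1.034e+00) = 76.108022
iter 2: u=1.081207  f(a)=+9.455e-02  f'(a)=-9.453e-01  a ← 76.108022 − (+9.455e-02/-9.453e-01) = 76.208042
iter 3: u=1.079788  f(a)=+2.001e-04  f'(a)=-9.413e-01  a ← 76.208042 − (+2.001e-04/-9.413e-01) = 76.208255
iter 4: u=1.079785  f(a)=+9.001e-10  f'(a)=-9.413e-01  a ← 76.208255 − (+9.001e-10/-9.413e-01) = 76.208255
iter 5: u=1.079785  f(a)=-5.684e-14  f'(a)=-9.413e-01  a ← 76.208255 − (-5.684e-14/-9.413e-01) = 76.208255
converged: |Δa| < 1e-12 after 5 iterations
sag = a·(cosh(S/(2a)) − 1) = 76.208255·(cosh(1.079785) − 1) = 48.914803
T_max/T_min = cosh(S/(2a)) = 1.641857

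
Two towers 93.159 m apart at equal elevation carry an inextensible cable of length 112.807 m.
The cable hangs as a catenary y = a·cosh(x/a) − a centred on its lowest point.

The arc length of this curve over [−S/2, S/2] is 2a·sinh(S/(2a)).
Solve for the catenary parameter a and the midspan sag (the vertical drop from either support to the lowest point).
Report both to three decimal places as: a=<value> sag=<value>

seed: a₀ = √(S³/(24(L−S))) = √(93.159³/(24·19.648)) = 41.406873
iter 1: u=1.124922  f(a)=+1.281e+00  f'(a)=-1.075e+00  a ← 41.406873 − (+1.281e+00/-1.075e+00) = 42.599144
iter 2: u=1.093437  f(a)=+5.742e-02  f'(a)=-9.803e-01  a ← 42.599144 − (+5.742e-02/-9.803e-01) = 42.657723
iter 3: u=1.091936  f(a)=+1.273e-04  f'(a)=-9.760e-01  a ← 42.657723 − (+1.273e-04/-9.760e-01) = 42.657853
iter 4: u=1.091933  f(a)=+6.291e-10  f'(a)=-9.759e-01  a ← 42.657853 − (+6.291e-10/-9.759e-01) = 42.657853
iter 5: u=1.091933  f(a)=+1.421e-14  f'(a)=-9.759e-01  a ← 42.657853 − (+1.421e-14/-9.759e-01) = 42.657853
converged: |Δa| < 1e-12 after 5 iterations
sag = a·(cosh(S/(2a)) − 1) = 42.657853·(cosh(1.091933) − 1) = 28.060230
T_max/T_min = cosh(S/(2a)) = 1.657798

a=42.658 sag=28.060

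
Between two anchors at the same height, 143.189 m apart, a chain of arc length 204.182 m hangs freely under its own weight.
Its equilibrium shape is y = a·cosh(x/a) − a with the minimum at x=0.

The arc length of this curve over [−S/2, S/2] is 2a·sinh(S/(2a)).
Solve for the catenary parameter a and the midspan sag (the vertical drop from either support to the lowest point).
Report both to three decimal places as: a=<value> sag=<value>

a=47.404 sag=65.156

seed: a₀ = √(S³/(24(L−S))) = √(143.189³/(24·60.993)) = 44.783586
iter 1: u=1.598677  f(a)=+8.286e+00  f'(a)=-3.487e+00  a ← 44.783586 − (+8.286e+00/-3.487e+00) = 47.159962
iter 2: u=1.518120  f(a)=+7.052e-01  f'(a)=-2.916e+00  a ← 47.159962 − (+7.052e-01/-2.916e+00) = 47.401778
iter 3: u=1.510376  f(a)=+6.158e-03  f'(a)=-2.866e+00  a ← 47.401778 − (+6.158e-03/-2.866e+00) = 47.403927
iter 4: u=1.510307  f(a)=+4.787e-07  f'(a)=-2.865e+00  a ← 47.403927 − (+4.787e-07/-2.865e+00) = 47.403927
iter 5: u=1.510307  f(a)=+0.000e+00  f'(a)=-2.865e+00  a ← 47.403927 − (+0.000e+00/-2.865e+00) = 47.403927
converged: |Δa| < 1e-12 after 5 iterations
sag = a·(cosh(S/(2a)) − 1) = 47.403927·(cosh(1.510307) − 1) = 65.155855
T_max/T_min = cosh(S/(2a)) = 2.374482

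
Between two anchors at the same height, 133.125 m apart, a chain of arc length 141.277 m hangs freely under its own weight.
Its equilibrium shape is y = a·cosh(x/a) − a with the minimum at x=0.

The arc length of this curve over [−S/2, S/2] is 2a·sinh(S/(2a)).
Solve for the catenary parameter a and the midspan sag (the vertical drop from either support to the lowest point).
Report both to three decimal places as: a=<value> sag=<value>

seed: a₀ = √(S³/(24(L−S))) = √(133.125³/(24·8.152)) = 109.812486
iter 1: u=0.606147  f(a)=+1.511e-01  f'(a)=-1.540e-01  a ← 109.812486 − (+1.511e-01/-1.540e-01) = 110.793502
iter 2: u=0.600780  f(a)=+2.048e-03  f'(a)=-1.498e-01  a ← 110.793502 − (+2.048e-03/-1.498e-01) = 110.807171
iter 3: u=0.600706  f(a)=+3.881e-07  f'(a)=-1.498e-01  a ← 110.807171 − (+3.881e-07/-1.498e-01) = 110.807174
iter 4: u=0.600706  f(a)=-5.684e-14  f'(a)=-1.498e-01  a ← 110.807174 − (-5.684e-14/-1.498e-01) = 110.807174
converged: |Δa| < 1e-12 after 4 iterations
sag = a·(cosh(S/(2a)) − 1) = 110.807174·(cosh(0.600706) − 1) = 20.600693
T_max/T_min = cosh(S/(2a)) = 1.185915

a=110.807 sag=20.601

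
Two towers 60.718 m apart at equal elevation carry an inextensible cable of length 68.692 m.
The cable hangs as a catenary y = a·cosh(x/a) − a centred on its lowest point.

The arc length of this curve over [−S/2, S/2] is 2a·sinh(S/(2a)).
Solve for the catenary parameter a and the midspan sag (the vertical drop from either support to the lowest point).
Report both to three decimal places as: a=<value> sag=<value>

a=34.855 sag=14.079

seed: a₀ = √(S³/(24(L−S))) = √(60.718³/(24·7.974)) = 34.200500
iter 1: u=0.887677  f(a)=+3.201e-01  f'(a)=-5.041e-01  a ← 34.200500 − (+3.201e-01/-5.041e-01) = 34.835536
iter 2: u=0.871495  f(a)=+9.134e-03  f'(a)=-4.757e-01  a ← 34.835536 − (+9.134e-03/-4.757e-01) = 34.854736
iter 3: u=0.871015  f(a)=+7.919e-06  f'(a)=-4.749e-01  a ← 34.854736 − (+7.919e-06/-4.749e-01) = 34.854753
iter 4: u=0.871015  f(a)=+5.969e-12  f'(a)=-4.749e-01  a ← 34.854753 − (+5.969e-12/-4.749e-01) = 34.854753
converged: |Δa| < 1e-12 after 4 iterations
sag = a·(cosh(S/(2a)) − 1) = 34.854753·(cosh(0.871015) − 1) = 14.078891
T_max/T_min = cosh(S/(2a)) = 1.403930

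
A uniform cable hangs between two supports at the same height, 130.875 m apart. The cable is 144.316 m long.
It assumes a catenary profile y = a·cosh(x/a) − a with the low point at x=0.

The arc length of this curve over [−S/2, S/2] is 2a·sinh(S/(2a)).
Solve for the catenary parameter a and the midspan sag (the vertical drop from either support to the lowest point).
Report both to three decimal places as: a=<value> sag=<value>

a=84.616 sag=26.589

seed: a₀ = √(S³/(24(L−S))) = √(130.875³/(24·13.441)) = 83.361137
iter 1: u=0.784988  f(a)=+4.202e-01  f'(a)=-3.428e-01  a ← 83.361137 − (+4.202e-01/-3.428e-01) = 84.587105
iter 2: u=0.773611  f(a)=+9.450e-03  f'(a)=-3.275e-01  a ← 84.587105 − (+9.450e-03/-3.275e-01) = 84.615959
iter 3: u=0.773347  f(a)=+5.023e-06  f'(a)=-3.272e-01  a ← 84.615959 − (+5.023e-06/-3.272e-01) = 84.615974
iter 4: u=0.773347  f(a)=+1.393e-12  f'(a)=-3.272e-01  a ← 84.615974 − (+1.393e-12/-3.272e-01) = 84.615974
converged: |Δa| < 1e-12 after 4 iterations
sag = a·(cosh(S/(2a)) − 1) = 84.615974·(cosh(0.773347) − 1) = 26.589422
T_max/T_min = cosh(S/(2a)) = 1.314236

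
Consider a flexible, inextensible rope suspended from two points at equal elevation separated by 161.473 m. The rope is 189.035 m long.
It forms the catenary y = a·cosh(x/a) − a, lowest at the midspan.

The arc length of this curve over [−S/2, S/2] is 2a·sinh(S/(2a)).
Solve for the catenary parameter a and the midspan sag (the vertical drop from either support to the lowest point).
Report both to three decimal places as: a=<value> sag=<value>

a=81.746 sag=43.218

seed: a₀ = √(S³/(24(L−S))) = √(161.473³/(24·27.562)) = 79.779055
iter 1: u=1.012001  f(a)=+1.446e+00  f'(a)=-7.644e-01  a ← 79.779055 − (+1.446e+00/-7.644e-01) = 81.671206
iter 2: u=0.988555  f(a)=+5.305e-02  f'(a)=-7.092e-01  a ← 81.671206 − (+5.305e-02/-7.092e-01) = 81.746011
iter 3: u=0.987651  f(a)=+7.741e-05  f'(a)=-7.071e-01  a ← 81.746011 − (+7.741e-05/-7.071e-01) = 81.746121
iter 4: u=0.987649  f(a)=+1.653e-10  f'(a)=-7.071e-01  a ← 81.746121 − (+1.653e-10/-7.071e-01) = 81.746121
iter 5: u=0.987649  f(a)=+0.000e+00  f'(a)=-7.071e-01  a ← 81.746121 − (+0.000e+00/-7.071e-01) = 81.746121
converged: |Δa| < 1e-12 after 5 iterations
sag = a·(cosh(S/(2a)) − 1) = 81.746121·(cosh(0.987649) − 1) = 43.217818
T_max/T_min = cosh(S/(2a)) = 1.528683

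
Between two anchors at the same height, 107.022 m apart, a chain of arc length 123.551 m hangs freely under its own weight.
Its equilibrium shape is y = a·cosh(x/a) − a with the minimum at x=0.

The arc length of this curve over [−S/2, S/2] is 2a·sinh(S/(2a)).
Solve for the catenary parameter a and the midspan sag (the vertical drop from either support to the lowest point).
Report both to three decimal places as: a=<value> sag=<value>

seed: a₀ = √(S³/(24(L−S))) = √(107.022³/(24·16.529)) = 55.587953
iter 1: u=0.962637  f(a)=+7.830e-01  f'(a)=-6.517e-01  a ← 55.587953 − (+7.830e-01/-6.517e-01) = 56.789440
iter 2: u=0.942270  f(a)=+2.610e-02  f'(a)=-6.089e-01  a ← 56.789440 − (+2.610e-02/-6.089e-01) = 56.832314
iter 3: u=0.941559  f(a)=+3.124e-05  f'(a)=-6.074e-01  a ← 56.832314 − (+3.124e-05/-6.074e-01) = 56.832366
iter 4: u=0.941559  f(a)=+4.481e-11  f'(a)=-6.074e-01  a ← 56.832366 − (+4.481e-11/-6.074e-01) = 56.832366
iter 5: u=0.941559  f(a)=-1.421e-14  f'(a)=-6.074e-01  a ← 56.832366 − (-1.421e-14/-6.074e-01) = 56.832366
converged: |Δa| < 1e-12 after 5 iterations
sag = a·(cosh(S/(2a)) − 1) = 56.832366·(cosh(0.941559) − 1) = 27.108865
T_max/T_min = cosh(S/(2a)) = 1.476997

a=56.832 sag=27.109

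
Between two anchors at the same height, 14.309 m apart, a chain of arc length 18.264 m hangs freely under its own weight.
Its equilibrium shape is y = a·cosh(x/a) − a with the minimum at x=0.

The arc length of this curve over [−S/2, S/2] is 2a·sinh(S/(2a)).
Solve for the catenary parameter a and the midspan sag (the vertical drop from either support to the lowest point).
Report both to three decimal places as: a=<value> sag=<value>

a=5.773 sag=5.031

seed: a₀ = √(S³/(24(L−S))) = √(14.309³/(24·3.955)) = 5.555652
iter 1: u=1.287788  f(a)=+3.412e-01  f'(a)=-1.674e+00  a ← 5.555652 − (+3.412e-01/-1.674e+00) = 5.759437
iter 2: u=1.242222  f(a)=+1.967e-02  f'(a)=-1.486e+00  a ← 5.759437 − (+1.967e-02/-1.486e+00) = 5.772672
iter 3: u=1.239374  f(a)=+7.424e-05  f'(a)=-1.475e+00  a ← 5.772672 − (+7.424e-05/-1.475e+00) = 5.772723
iter 4: u=1.239363  f(a)=+1.066e-09  f'(a)=-1.475e+00  a ← 5.772723 − (+1.066e-09/-1.475e+00) = 5.772723
iter 5: u=1.239363  f(a)=+3.553e-15  f'(a)=-1.475e+00  a ← 5.772723 − (+3.553e-15/-1.475e+00) = 5.772723
converged: |Δa| < 1e-12 after 5 iterations
sag = a·(cosh(S/(2a)) − 1) = 5.772723·(cosh(1.239363) − 1) = 5.030876
T_max/T_min = cosh(S/(2a)) = 1.871491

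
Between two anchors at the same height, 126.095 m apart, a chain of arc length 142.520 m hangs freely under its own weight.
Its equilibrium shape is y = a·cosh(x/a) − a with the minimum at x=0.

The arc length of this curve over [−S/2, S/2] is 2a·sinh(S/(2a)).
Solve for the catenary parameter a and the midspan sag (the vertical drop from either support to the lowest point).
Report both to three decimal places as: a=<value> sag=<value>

a=72.670 sag=29.109

seed: a₀ = √(S³/(24(L−S))) = √(126.095³/(24·16.425)) = 71.316248
iter 1: u=0.884055  f(a)=+6.539e-01  f'(a)=-4.976e-01  a ← 71.316248 − (+6.539e-01/-4.976e-01) = 72.630290
iter 2: u=0.868061  f(a)=+1.851e-02  f'(a)=-4.698e-01  a ← 72.630290 − (+1.851e-02/-4.698e-01) = 72.669690
iter 3: u=0.867590  f(a)=+1.579e-05  f'(a)=-4.690e-01  a ← 72.669690 − (+1.579e-05/-4.690e-01) = 72.669724
iter 4: u=0.867590  f(a)=+1.151e-11  f'(a)=-4.690e-01  a ← 72.669724 − (+1.151e-11/-4.690e-01) = 72.669724
converged: |Δa| < 1e-12 after 4 iterations
sag = a·(cosh(S/(2a)) − 1) = 72.669724·(cosh(0.867590) − 1) = 29.108842
T_max/T_min = cosh(S/(2a)) = 1.400564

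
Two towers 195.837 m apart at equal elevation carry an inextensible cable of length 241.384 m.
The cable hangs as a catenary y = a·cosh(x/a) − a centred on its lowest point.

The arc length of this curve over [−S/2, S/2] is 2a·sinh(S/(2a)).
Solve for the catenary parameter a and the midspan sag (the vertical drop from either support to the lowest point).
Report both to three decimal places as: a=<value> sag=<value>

a=85.640 sag=62.349

seed: a₀ = √(S³/(24(L−S))) = √(195.837³/(24·45.547)) = 82.890854
iter 1: u=1.181294  f(a)=+3.286e+00  f'(a)=-1.260e+00  a ← 82.890854 − (+3.286e+00/-1.260e+00) = 85.498139
iter 2: u=1.145271  f(a)=+1.614e-01  f'(a)=-1.139e+00  a ← 85.498139 − (+1.614e-01/-1.139e+00) = 85.639820
iter 3: u=1.143376  f(a)=+4.340e-04  f'(a)=-1.133e+00  a ← 85.639820 − (+4.340e-04/-1.133e+00) = 85.640203
iter 4: u=1.143371  f(a)=+3.156e-09  f'(a)=-1.133e+00  a ← 85.640203 − (+3.156e-09/-1.133e+00) = 85.640203
iter 5: u=1.143371  f(a)=+2.842e-14  f'(a)=-1.133e+00  a ← 85.640203 − (+2.842e-14/-1.133e+00) = 85.640203
converged: |Δa| < 1e-12 after 5 iterations
sag = a·(cosh(S/(2a)) − 1) = 85.640203·(cosh(1.143371) − 1) = 62.348997
T_max/T_min = cosh(S/(2a)) = 1.728034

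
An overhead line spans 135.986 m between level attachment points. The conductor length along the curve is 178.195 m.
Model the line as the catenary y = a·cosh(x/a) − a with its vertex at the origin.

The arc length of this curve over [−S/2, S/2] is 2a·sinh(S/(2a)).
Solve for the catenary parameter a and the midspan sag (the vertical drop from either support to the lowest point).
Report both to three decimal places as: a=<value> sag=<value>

seed: a₀ = √(S³/(24(L−S))) = √(135.986³/(24·42.209)) = 49.823375
iter 1: u=1.364681  f(a)=+4.109e+00  f'(a)=-2.032e+00  a ← 49.823375 − (+4.109e+00/-2.032e+00) = 51.846033
iter 2: u=1.311441  f(a)=+2.635e-01  f'(a)=-1.779e+00  a ← 51.846033 − (+2.635e-01/-1.779e+00) = 51.994166
iter 3: u=1.307704  f(a)=+1.247e-03  f'(a)=-1.762e+00  a ← 51.994166 − (+1.247e-03/-1.762e+00) = 51.994874
iter 4: u=1.307687  f(a)=+2.825e-08  f'(a)=-1.762e+00  a ← 51.994874 − (+2.825e-08/-1.762e+00) = 51.994874
iter 5: u=1.307687  f(a)=-2.842e-14  f'(a)=-1.762e+00  a ← 51.994874 − (-2.842e-14/-1.762e+00) = 51.994874
converged: |Δa| < 1e-12 after 5 iterations
sag = a·(cosh(S/(2a)) − 1) = 51.994874·(cosh(1.307687) − 1) = 51.164379
T_max/T_min = cosh(S/(2a)) = 1.984027

a=51.995 sag=51.164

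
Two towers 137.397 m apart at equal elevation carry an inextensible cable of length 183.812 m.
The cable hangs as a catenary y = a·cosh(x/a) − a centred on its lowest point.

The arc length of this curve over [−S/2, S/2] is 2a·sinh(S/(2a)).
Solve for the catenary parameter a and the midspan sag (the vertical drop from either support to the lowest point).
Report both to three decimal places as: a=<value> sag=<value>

seed: a₀ = √(S³/(24(L−S))) = √(137.397³/(24·46.415)) = 48.253751
iter 1: u=1.423692  f(a)=+4.937e+00  f'(a)=-2.343e+00  a ← 48.253751 − (+4.937e+00/-2.343e+00) = 50.361041
iter 2: u=1.364120  f(a)=+3.419e-01  f'(a)=-2.029e+00  a ← 50.361041 − (+3.419e-01/-2.029e+00) = 50.529541
iter 3: u=1.359571  f(a)=+1.908e-03  f'(a)=-2.006e+00  a ← 50.529541 − (+1.908e-03/-2.006e+00) = 50.530492
iter 4: u=1.359545  f(a)=+6.020e-08  f'(a)=-2.006e+00  a ← 50.530492 − (+6.020e-08/-2.006e+00) = 50.530492
iter 5: u=1.359545  f(a)=+2.842e-14  f'(a)=-2.006e+00  a ← 50.530492 − (+2.842e-14/-2.006e+00) = 50.530492
converged: |Δa| < 1e-12 after 5 iterations
sag = a·(cosh(S/(2a)) − 1) = 50.530492·(cosh(1.359545) − 1) = 54.350600
T_max/T_min = cosh(S/(2a)) = 2.075600

a=50.530 sag=54.351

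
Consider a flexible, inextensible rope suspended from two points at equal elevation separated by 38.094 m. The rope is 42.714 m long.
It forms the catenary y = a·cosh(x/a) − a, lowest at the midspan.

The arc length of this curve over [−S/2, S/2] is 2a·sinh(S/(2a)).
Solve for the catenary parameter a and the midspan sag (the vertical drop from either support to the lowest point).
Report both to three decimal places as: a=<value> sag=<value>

seed: a₀ = √(S³/(24(L−S))) = √(38.094³/(24·4.620)) = 22.328434
iter 1: u=0.853038  f(a)=+1.710e-01  f'(a)=-4.447e-01  a ← 22.328434 − (+1.710e-01/-4.447e-01) = 22.713016
iter 2: u=0.838594  f(a)=+4.519e-03  f'(a)=-4.215e-01  a ← 22.713016 − (+4.519e-03/-4.215e-01) = 22.723737
iter 3: u=0.838198  f(a)=+3.344e-06  f'(a)=-4.209e-01  a ← 22.723737 − (+3.344e-06/-4.209e-01) = 22.723745
iter 4: u=0.838198  f(a)=+1.847e-12  f'(a)=-4.209e-01  a ← 22.723745 − (+1.847e-12/-4.209e-01) = 22.723745
converged: |Δa| < 1e-12 after 4 iterations
sag = a·(cosh(S/(2a)) − 1) = 22.723745·(cosh(0.838198) − 1) = 8.461028
T_max/T_min = cosh(S/(2a)) = 1.372343

a=22.724 sag=8.461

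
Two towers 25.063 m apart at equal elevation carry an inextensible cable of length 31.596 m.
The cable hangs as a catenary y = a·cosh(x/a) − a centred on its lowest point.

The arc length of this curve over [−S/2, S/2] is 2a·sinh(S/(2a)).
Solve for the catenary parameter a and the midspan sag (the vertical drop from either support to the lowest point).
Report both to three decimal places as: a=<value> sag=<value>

seed: a₀ = √(S³/(24(L−S))) = √(25.063³/(24·6.533)) = 10.020459
iter 1: u=1.250591  f(a)=+5.303e-01  f'(a)=-1.520e+00  a ← 10.020459 − (+5.303e-01/-1.520e+00) = 10.369446
iter 2: u=1.208502  f(a)=+2.896e-02  f'(a)=-1.358e+00  a ← 10.369446 − (+2.896e-02/-1.358e+00) = 10.390779
iter 3: u=1.206021  f(a)=+9.744e-05  f'(a)=-1.349e+00  a ← 10.390779 − (+9.744e-05/-1.349e+00) = 10.390851
iter 4: u=1.206013  f(a)=+1.111e-09  f'(a)=-1.349e+00  a ← 10.390851 − (+1.111e-09/-1.349e+00) = 10.390851
iter 5: u=1.206013  f(a)=-7.105e-15  f'(a)=-1.349e+00  a ← 10.390851 − (-7.105e-15/-1.349e+00) = 10.390851
converged: |Δa| < 1e-12 after 5 iterations
sag = a·(cosh(S/(2a)) − 1) = 10.390851·(cosh(1.206013) − 1) = 8.518051
T_max/T_min = cosh(S/(2a)) = 1.819765

a=10.391 sag=8.518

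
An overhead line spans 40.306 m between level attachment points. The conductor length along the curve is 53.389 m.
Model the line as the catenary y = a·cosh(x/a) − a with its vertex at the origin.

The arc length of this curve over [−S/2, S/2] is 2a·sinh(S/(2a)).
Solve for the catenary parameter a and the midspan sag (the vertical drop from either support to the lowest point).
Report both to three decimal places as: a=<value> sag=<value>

seed: a₀ = √(S³/(24(L−S))) = √(40.306³/(24·13.083)) = 14.440933
iter 1: u=1.395547  f(a)=+1.335e+00  f'(a)=-2.190e+00  a ← 14.440933 − (+1.335e+00/-2.190e+00) = 15.050308
iter 2: u=1.339042  f(a)=+8.913e-02  f'(a)=-1.907e+00  a ← 15.050308 − (+8.913e-02/-1.907e+00) = 15.097056
iter 3: u=1.334896  f(a)=+4.604e-04  f'(a)=-1.887e+00  a ← 15.097056 − (+4.604e-04/-1.887e+00) = 15.097300
iter 4: u=1.334874  f(a)=+1.242e-08  f'(a)=-1.887e+00  a ← 15.097300 − (+1.242e-08/-1.887e+00) = 15.097300
iter 5: u=1.334874  f(a)=+0.000e+00  f'(a)=-1.887e+00  a ← 15.097300 − (+0.000e+00/-1.887e+00) = 15.097300
converged: |Δa| < 1e-12 after 5 iterations
sag = a·(cosh(S/(2a)) − 1) = 15.097300·(cosh(1.334874) − 1) = 15.570677
T_max/T_min = cosh(S/(2a)) = 2.031355

a=15.097 sag=15.571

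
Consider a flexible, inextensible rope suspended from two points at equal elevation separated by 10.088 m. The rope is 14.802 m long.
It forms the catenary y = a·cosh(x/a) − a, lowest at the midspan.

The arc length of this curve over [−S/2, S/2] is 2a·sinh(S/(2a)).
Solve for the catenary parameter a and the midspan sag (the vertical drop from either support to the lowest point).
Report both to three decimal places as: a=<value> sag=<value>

seed: a₀ = √(S³/(24(L−S))) = √(10.088³/(24·4.714)) = 3.012362
iter 1: u=1.674433  f(a)=+7.067e-01  f'(a)=-4.100e+00  a ← 3.012362 − (+7.067e-01/-4.100e+00) = 3.184738
iter 2: u=1.583804  f(a)=+6.520e-02  f'(a)=-3.375e+00  a ← 3.184738 − (+6.520e-02/-3.375e+00) = 3.204055
iter 3: u=1.574255  f(a)=+6.795e-04  f'(a)=-3.305e+00  a ← 3.204055 − (+6.795e-04/-3.305e+00) = 3.204260
iter 4: u=1.574154  f(a)=+7.550e-08  f'(a)=-3.305e+00  a ← 3.204260 − (+7.550e-08/-3.305e+00) = 3.204260
iter 5: u=1.574154  f(a)=+3.553e-15  f'(a)=-3.305e+00  a ← 3.204260 − (+3.553e-15/-3.305e+00) = 3.204260
converged: |Δa| < 1e-12 after 5 iterations
sag = a·(cosh(S/(2a)) − 1) = 3.204260·(cosh(1.574154) − 1) = 4.860607
T_max/T_min = cosh(S/(2a)) = 2.516920

a=3.204 sag=4.861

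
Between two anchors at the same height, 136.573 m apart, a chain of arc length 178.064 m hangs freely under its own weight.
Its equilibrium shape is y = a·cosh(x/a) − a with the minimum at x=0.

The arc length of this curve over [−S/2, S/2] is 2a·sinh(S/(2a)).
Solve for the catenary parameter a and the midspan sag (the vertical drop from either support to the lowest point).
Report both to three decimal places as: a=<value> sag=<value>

a=52.739 sag=50.741

seed: a₀ = √(S³/(24(L−S))) = √(136.573³/(24·41.491)) = 50.578355
iter 1: u=1.350113  f(a)=+3.950e+00  f'(a)=-1.960e+00  a ← 50.578355 − (+3.950e+00/-1.960e+00) = 52.593722
iter 2: u=1.298377  f(a)=+2.484e-01  f'(a)=-1.720e+00  a ← 52.593722 − (+2.484e-01/-1.720e+00) = 52.738074
iter 3: u=1.294824  f(a)=+1.128e-03  f'(a)=-1.705e+00  a ← 52.738074 − (+1.128e-03/-1.705e+00) = 52.738736
iter 4: u=1.294807  f(a)=+2.348e-08  f'(a)=-1.705e+00  a ← 52.738736 − (+2.348e-08/-1.705e+00) = 52.738736
iter 5: u=1.294807  f(a)=+0.000e+00  f'(a)=-1.705e+00  a ← 52.738736 − (+0.000e+00/-1.705e+00) = 52.738736
converged: |Δa| < 1e-12 after 5 iterations
sag = a·(cosh(S/(2a)) − 1) = 52.738736·(cosh(1.294807) − 1) = 50.741075
T_max/T_min = cosh(S/(2a)) = 1.962122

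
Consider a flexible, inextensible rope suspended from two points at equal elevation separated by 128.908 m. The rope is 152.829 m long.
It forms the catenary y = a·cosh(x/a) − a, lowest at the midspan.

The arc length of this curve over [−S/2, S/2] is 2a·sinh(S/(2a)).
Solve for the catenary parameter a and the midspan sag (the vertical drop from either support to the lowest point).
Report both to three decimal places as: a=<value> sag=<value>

a=62.716 sag=36.140

seed: a₀ = √(S³/(24(L−S))) = √(128.908³/(24·23.921)) = 61.083585
iter 1: u=1.055177  f(a)=+1.368e+00  f'(a)=-8.740e-01  a ← 61.083585 − (+1.368e+00/-8.740e-01) = 62.648331
iter 2: u=1.028822  f(a)=+5.431e-02  f'(a)=-8.058e-01  a ← 62.648331 − (+5.431e-02/-8.058e-01) = 62.715730
iter 3: u=1.027717  f(a)=+9.350e-05  f'(a)=-8.030e-01  a ← 62.715730 − (+9.350e-05/-8.030e-01) = 62.715847
iter 4: u=1.027715  f(a)=+2.782e-10  f'(a)=-8.030e-01  a ← 62.715847 − (+2.782e-10/-8.030e-01) = 62.715847
iter 5: u=1.027715  f(a)=-2.842e-14  f'(a)=-8.030e-01  a ← 62.715847 − (-2.842e-14/-8.030e-01) = 62.715847
converged: |Δa| < 1e-12 after 5 iterations
sag = a·(cosh(S/(2a)) − 1) = 62.715847·(cosh(1.027715) − 1) = 36.139873
T_max/T_min = cosh(S/(2a)) = 1.576248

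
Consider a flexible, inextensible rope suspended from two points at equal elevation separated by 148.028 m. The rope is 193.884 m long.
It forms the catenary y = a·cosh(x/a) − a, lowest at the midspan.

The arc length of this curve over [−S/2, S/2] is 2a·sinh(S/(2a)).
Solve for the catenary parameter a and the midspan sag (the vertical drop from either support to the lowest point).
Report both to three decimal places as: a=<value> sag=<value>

a=56.651 sag=55.630

seed: a₀ = √(S³/(24(L−S))) = √(148.028³/(24·45.856)) = 54.289032
iter 1: u=1.363332  f(a)=+4.455e+00  f'(a)=-2.025e+00  a ← 54.289032 − (+4.455e+00/-2.025e+00) = 56.489203
iter 2: u=1.310233  f(a)=+2.851e-01  f'(a)=-1.773e+00  a ← 56.489203 − (+2.851e-01/-1.773e+00) = 56.650007
iter 3: u=1.306514  f(a)=+1.345e-03  f'(a)=-1.757e+00  a ← 56.650007 − (+1.345e-03/-1.757e+00) = 56.650773
iter 4: u=1.306496  f(a)=+3.022e-08  f'(a)=-1.756e+00  a ← 56.650773 − (+3.022e-08/-1.756e+00) = 56.650773
iter 5: u=1.306496  f(a)=+0.000e+00  f'(a)=-1.756e+00  a ← 56.650773 − (+0.000e+00/-1.756e+00) = 56.650773
converged: |Δa| < 1e-12 after 5 iterations
sag = a·(cosh(S/(2a)) − 1) = 56.650773·(cosh(1.306496) − 1) = 55.630399
T_max/T_min = cosh(S/(2a)) = 1.981988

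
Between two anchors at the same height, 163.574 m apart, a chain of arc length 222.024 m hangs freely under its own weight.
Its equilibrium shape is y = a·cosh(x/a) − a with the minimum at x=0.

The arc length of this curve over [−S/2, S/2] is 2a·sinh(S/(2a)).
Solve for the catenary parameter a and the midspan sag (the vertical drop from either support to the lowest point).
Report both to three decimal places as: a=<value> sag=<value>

a=58.634 sag=66.911

seed: a₀ = √(S³/(24(L−S))) = √(163.574³/(24·58.450)) = 55.856476
iter 1: u=1.464235  f(a)=+6.595e+00  f'(a)=-2.577e+00  a ← 55.856476 − (+6.595e+00/-2.577e+00) = 58.415468
iter 2: u=1.400092  f(a)=+4.803e-01  f'(a)=-2.214e+00  a ← 58.415468 − (+4.803e-01/-2.214e+00) = 58.632375
iter 3: u=1.394912  f(a)=+2.990e-03  f'(a)=-2.187e+00  a ← 58.632375 − (+2.990e-03/-2.187e+00) = 58.633743
iter 4: u=1.394879  f(a)=+1.174e-07  f'(a)=-2.187e+00  a ← 58.633743 − (+1.174e-07/-2.187e+00) = 58.633743
iter 5: u=1.394879  f(a)=-2.842e-14  f'(a)=-2.187e+00  a ← 58.633743 − (-2.842e-14/-2.187e+00) = 58.633743
converged: |Δa| < 1e-12 after 5 iterations
sag = a·(cosh(S/(2a)) − 1) = 58.633743·(cosh(1.394879) − 1) = 66.911388
T_max/T_min = cosh(S/(2a)) = 2.141175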